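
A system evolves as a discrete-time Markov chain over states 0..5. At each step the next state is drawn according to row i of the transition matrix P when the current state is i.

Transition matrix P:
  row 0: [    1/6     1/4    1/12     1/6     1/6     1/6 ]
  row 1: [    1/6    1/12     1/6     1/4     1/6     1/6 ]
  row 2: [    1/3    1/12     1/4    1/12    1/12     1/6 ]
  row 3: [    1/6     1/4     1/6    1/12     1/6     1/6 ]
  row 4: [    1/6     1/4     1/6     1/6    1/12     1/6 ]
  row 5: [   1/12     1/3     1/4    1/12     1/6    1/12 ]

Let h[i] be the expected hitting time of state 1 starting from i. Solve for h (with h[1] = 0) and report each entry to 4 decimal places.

First-step conditioning: h[1] = 0; for i ≠ 1, h[i] = 1 + Σ_k P[i][k]·h[k].
  h[0] = 1 + 1/6·h[0] + 1/12·h[2] + 1/6·h[3] + 1/6·h[4] + 1/6·h[5]
  h[2] = 1 + 1/3·h[0] + 1/4·h[2] + 1/12·h[3] + 1/12·h[4] + 1/6·h[5]
  h[3] = 1 + 1/6·h[0] + 1/6·h[2] + 1/12·h[3] + 1/6·h[4] + 1/6·h[5]
  h[4] = 1 + 1/6·h[0] + 1/6·h[2] + 1/6·h[3] + 1/12·h[4] + 1/6·h[5]
  h[5] = 1 + 1/12·h[0] + 1/4·h[2] + 1/12·h[3] + 1/6·h[4] + 1/12·h[5]
Solving the 5×5 linear system over states ≠ 1 gives exactly h = [10296/2435, 0, 12324/2435, 10452/2435, 10452/2435, 9804/2435] (h[1] = 0 is the target).

h = [4.2283, 0.0000, 5.0612, 4.2924, 4.2924, 4.0263]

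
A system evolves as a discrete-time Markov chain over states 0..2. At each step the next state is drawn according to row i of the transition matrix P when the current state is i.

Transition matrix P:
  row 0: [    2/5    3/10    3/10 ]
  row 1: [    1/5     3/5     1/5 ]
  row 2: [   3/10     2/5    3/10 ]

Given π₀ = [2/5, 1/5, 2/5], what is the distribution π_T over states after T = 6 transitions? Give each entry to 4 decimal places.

π = [0.2817, 0.4647, 0.2536]

t=0: π = [0.4000, 0.2000, 0.4000]
t=1: π = [0.3200, 0.4000, 0.2800]
t=2: π = [0.2920, 0.4480, 0.2600]
t=3: π = [0.2844, 0.4604, 0.2552]
t=4: π = [0.2824, 0.4636, 0.2540]
t=5: π = [0.2819, 0.4645, 0.2536]
t=6: π = [0.2817, 0.4647, 0.2536]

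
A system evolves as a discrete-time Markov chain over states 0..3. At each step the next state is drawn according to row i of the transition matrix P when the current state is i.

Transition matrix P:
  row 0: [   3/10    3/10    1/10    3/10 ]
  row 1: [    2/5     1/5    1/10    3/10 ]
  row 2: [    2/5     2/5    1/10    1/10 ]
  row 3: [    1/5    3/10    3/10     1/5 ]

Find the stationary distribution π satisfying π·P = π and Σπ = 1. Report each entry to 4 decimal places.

π = [0.3190, 0.2863, 0.1491, 0.2456]

Balance equations π_j = Σ_i π_i·P[i][j]:
  π_0 = 3/10·π_0 + 2/5·π_1 + 2/5·π_2 + 1/5·π_3
  π_1 = 3/10·π_0 + 1/5·π_1 + 2/5·π_2 + 3/10·π_3
  π_2 = 1/10·π_0 + 1/10·π_1 + 1/10·π_2 + 3/10·π_3
  normalize: π_0 + π_1 + π_2 + π_3 = 1
Solving the linear system gives exactly π = [200/627, 359/1254, 17/114, 14/57].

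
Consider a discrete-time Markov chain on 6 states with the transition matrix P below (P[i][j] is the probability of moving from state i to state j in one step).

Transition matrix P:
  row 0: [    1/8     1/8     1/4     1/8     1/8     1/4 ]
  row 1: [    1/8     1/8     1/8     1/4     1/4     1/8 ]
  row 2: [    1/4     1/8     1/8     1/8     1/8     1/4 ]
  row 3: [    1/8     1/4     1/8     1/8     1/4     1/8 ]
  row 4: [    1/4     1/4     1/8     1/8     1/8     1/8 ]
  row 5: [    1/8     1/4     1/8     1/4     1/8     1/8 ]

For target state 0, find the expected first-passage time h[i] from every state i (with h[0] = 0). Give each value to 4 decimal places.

h = [0.0000, 6.0711, 5.4071, 6.0711, 5.3966, 6.1555]

First-step conditioning: h[0] = 0; for i ≠ 0, h[i] = 1 + Σ_k P[i][k]·h[k].
  h[1] = 1 + 1/8·h[1] + 1/8·h[2] + 1/4·h[3] + 1/4·h[4] + 1/8·h[5]
  h[2] = 1 + 1/8·h[1] + 1/8·h[2] + 1/8·h[3] + 1/8·h[4] + 1/4·h[5]
  h[3] = 1 + 1/4·h[1] + 1/8·h[2] + 1/8·h[3] + 1/4·h[4] + 1/8·h[5]
  h[4] = 1 + 1/4·h[1] + 1/8·h[2] + 1/8·h[3] + 1/8·h[4] + 1/8·h[5]
  h[5] = 1 + 1/4·h[1] + 1/8·h[2] + 1/4·h[3] + 1/8·h[4] + 1/8·h[5]
Solving the 5×5 linear system over states ≠ 0 gives exactly h = [0, 1536/253, 1368/253, 1536/253, 4096/759, 4672/759] (h[0] = 0 is the target).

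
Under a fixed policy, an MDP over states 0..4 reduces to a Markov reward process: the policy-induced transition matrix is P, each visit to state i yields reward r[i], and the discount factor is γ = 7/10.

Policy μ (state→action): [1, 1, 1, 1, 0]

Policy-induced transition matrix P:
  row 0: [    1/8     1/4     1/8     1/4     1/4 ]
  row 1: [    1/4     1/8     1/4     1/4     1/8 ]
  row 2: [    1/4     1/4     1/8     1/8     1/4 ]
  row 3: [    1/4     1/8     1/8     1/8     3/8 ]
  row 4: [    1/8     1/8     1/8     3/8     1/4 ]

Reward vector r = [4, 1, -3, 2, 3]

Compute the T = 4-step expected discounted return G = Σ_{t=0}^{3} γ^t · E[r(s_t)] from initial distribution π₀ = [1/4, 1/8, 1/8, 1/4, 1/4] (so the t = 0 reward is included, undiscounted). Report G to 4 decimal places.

t=0: π = [0.2500, 0.1250, 0.1250, 0.2500, 0.2500], E[r] = 2.0000, γ^t·E[r] = 2.000000, running G = 2.000000
t=1: π = [0.1875, 0.1719, 0.1406, 0.2344, 0.2656], E[r] = 1.7656, γ^t·E[r] = 1.235938, running G = 3.235938
t=2: π = [0.1934, 0.1660, 0.1465, 0.2363, 0.2578], E[r] = 1.7461, γ^t·E[r] = 0.855586, running G = 4.091523
t=3: π = [0.1936, 0.1675, 0.1458, 0.2344, 0.2588], E[r] = 1.7498, γ^t·E[r] = 0.600166, running G = 4.691690

G = 4.6917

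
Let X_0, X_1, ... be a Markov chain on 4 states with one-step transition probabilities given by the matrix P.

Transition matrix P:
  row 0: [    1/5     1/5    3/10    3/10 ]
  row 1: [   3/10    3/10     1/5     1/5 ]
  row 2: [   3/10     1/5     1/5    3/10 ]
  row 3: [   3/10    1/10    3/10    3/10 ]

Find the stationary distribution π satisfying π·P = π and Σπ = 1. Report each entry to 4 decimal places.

Balance equations π_j = Σ_i π_i·P[i][j]:
  π_0 = 1/5·π_0 + 3/10·π_1 + 3/10·π_2 + 3/10·π_3
  π_1 = 1/5·π_0 + 3/10·π_1 + 1/5·π_2 + 1/10·π_3
  π_2 = 3/10·π_0 + 1/5·π_1 + 1/5·π_2 + 3/10·π_3
  normalize: π_0 + π_1 + π_2 + π_3 = 1
Solving the linear system gives exactly π = [3/11, 17/89, 250/979, 25/89].

π = [0.2727, 0.1910, 0.2554, 0.2809]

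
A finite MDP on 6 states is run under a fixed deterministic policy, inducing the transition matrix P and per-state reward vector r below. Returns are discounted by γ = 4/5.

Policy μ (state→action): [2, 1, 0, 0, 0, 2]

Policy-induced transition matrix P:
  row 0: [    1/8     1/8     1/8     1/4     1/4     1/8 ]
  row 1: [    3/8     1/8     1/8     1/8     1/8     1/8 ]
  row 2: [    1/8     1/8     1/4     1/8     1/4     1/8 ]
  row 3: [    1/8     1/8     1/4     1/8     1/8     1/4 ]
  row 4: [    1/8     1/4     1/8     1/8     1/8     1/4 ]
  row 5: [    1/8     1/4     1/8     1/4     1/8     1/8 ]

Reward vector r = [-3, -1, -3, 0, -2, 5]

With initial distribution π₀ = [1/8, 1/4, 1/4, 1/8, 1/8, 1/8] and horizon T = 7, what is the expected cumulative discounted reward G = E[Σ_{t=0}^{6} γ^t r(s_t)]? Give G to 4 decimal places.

G = -3.0698

t=0: π = [0.1250, 0.2500, 0.2500, 0.1250, 0.1250, 0.1250], E[r] = -1.0000, γ^t·E[r] = -1.000000, running G = -1.000000
t=1: π = [0.1875, 0.1563, 0.1719, 0.1563, 0.1719, 0.1563], E[r] = -0.7969, γ^t·E[r] = -0.637500, running G = -1.637500
t=2: π = [0.1641, 0.1660, 0.1660, 0.1680, 0.1699, 0.1660], E[r] = -0.6660, γ^t·E[r] = -0.426250, running G = -2.063750
t=3: π = [0.1665, 0.1670, 0.1667, 0.1663, 0.1663, 0.1672], E[r] = -0.6631, γ^t·E[r] = -0.339500, running G = -2.403250
t=4: π = [0.1667, 0.1667, 0.1666, 0.1667, 0.1667, 0.1666], E[r] = -0.6673, γ^t·E[r] = -0.273325, running G = -2.676575
t=5: π = [0.1667, 0.1667, 0.1667, 0.1667, 0.1667, 0.1667], E[r] = -0.6667, γ^t·E[r] = -0.218450, running G = -2.895025
t=6: π = [0.1667, 0.1667, 0.1667, 0.1667, 0.1667, 0.1667], E[r] = -0.6667, γ^t·E[r] = -0.174760, running G = -3.069785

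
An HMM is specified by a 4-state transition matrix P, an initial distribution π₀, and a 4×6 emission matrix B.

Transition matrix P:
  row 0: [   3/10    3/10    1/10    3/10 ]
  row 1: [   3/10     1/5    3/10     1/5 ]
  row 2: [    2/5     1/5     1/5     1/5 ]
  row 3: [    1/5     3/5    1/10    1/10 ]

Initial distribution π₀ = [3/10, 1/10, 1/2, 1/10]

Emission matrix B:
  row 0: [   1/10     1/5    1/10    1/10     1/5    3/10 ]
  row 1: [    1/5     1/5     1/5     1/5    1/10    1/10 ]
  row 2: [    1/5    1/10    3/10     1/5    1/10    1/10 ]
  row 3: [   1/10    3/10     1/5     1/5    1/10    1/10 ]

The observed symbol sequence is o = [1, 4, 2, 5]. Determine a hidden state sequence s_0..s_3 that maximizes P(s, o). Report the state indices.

path = [2, 0, 1, 0]

t=0: δ = [6.000e-02, 2.000e-02, 5.000e-02, 3.000e-02]  (obs o_0=1)
t=1: δ = [4.000e-03, 1.800e-03, 1.000e-03, 1.800e-03]  ψ = [2, 0, 2, 0]  (obs o_1=4)
t=2: δ = [1.200e-04, 2.400e-04, 1.620e-04, 2.400e-04]  ψ = [0, 0, 1, 0]  (obs o_2=2)
t=3: δ = [2.160e-05, 1.440e-05, 7.200e-06, 4.800e-06]  ψ = [1, 3, 1, 1]  (obs o_3=5)
backtrack: best end state = 0; path = [2, 0, 1, 0]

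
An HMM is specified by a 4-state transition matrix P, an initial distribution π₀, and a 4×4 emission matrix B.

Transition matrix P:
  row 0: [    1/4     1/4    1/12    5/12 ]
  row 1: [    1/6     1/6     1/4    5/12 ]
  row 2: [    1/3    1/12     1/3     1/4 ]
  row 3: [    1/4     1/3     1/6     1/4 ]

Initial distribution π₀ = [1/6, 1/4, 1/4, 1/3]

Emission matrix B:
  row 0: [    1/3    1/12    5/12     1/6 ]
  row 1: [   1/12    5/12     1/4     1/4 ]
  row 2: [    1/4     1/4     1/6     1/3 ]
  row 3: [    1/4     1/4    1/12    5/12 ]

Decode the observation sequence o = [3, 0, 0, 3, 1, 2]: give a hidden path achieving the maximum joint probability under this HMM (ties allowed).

path = [3, 0, 0, 3, 1, 0]

t=0: δ = [2.778e-02, 6.250e-02, 8.333e-02, 1.389e-01]  (obs o_0=3)
t=1: δ = [1.157e-02, 3.858e-03, 6.944e-03, 8.681e-03]  ψ = [3, 3, 2, 3]  (obs o_1=0)
t=2: δ = [9.645e-04, 2.411e-04, 5.787e-04, 1.206e-03]  ψ = [0, 0, 2, 0]  (obs o_2=0)
t=3: δ = [5.023e-05, 1.005e-04, 6.698e-05, 1.674e-04]  ψ = [3, 3, 3, 0]  (obs o_3=3)
t=4: δ = [3.489e-06, 2.326e-05, 6.977e-06, 1.047e-05]  ψ = [3, 3, 3, 1]  (obs o_4=1)
t=5: δ = [1.615e-06, 9.690e-07, 9.690e-07, 8.075e-07]  ψ = [1, 1, 1, 1]  (obs o_5=2)
backtrack: best end state = 0; path = [3, 0, 0, 3, 1, 0]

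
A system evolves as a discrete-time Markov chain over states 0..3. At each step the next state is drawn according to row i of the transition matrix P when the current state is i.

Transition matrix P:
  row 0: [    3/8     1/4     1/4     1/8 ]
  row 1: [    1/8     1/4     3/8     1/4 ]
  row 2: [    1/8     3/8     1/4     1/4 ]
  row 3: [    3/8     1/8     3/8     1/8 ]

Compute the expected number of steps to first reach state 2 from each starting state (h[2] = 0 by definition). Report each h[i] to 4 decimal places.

First-step conditioning: h[2] = 0; for i ≠ 2, h[i] = 1 + Σ_k P[i][k]·h[k].
  h[0] = 1 + 3/8·h[0] + 1/4·h[1] + 1/8·h[3]
  h[1] = 1 + 1/8·h[0] + 1/4·h[1] + 1/4·h[3]
  h[3] = 1 + 3/8·h[0] + 1/8·h[1] + 1/8·h[3]
Solving the 3×3 linear system over states ≠ 2 gives exactly h = [104/31, 448/155, 0, 464/155] (h[2] = 0 is the target).

h = [3.3548, 2.8903, 0.0000, 2.9935]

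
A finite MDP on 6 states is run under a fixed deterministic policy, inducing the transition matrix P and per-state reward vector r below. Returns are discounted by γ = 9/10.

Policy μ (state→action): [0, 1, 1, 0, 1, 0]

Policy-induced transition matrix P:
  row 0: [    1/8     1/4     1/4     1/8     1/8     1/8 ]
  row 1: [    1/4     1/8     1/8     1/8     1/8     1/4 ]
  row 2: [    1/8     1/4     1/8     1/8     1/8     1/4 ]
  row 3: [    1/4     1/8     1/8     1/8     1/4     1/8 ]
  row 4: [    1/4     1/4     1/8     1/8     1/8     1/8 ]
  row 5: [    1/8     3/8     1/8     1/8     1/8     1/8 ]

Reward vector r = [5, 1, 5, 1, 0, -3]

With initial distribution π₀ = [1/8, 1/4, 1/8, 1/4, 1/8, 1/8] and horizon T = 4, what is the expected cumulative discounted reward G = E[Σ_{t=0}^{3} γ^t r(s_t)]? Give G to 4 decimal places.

t=0: π = [0.1250, 0.2500, 0.1250, 0.2500, 0.1250, 0.1250], E[r] = 1.3750, γ^t·E[r] = 1.375000, running G = 1.375000
t=1: π = [0.2031, 0.2031, 0.1406, 0.1250, 0.1563, 0.1719], E[r] = 1.5313, γ^t·E[r] = 1.378125, running G = 2.753125
t=2: π = [0.1855, 0.2305, 0.1504, 0.1250, 0.1406, 0.1680], E[r] = 1.5313, γ^t·E[r] = 1.240313, running G = 3.993438
t=3: π = [0.1870, 0.2266, 0.1482, 0.1250, 0.1406, 0.1726], E[r] = 1.5098, γ^t·E[r] = 1.100619, running G = 5.094057

G = 5.0941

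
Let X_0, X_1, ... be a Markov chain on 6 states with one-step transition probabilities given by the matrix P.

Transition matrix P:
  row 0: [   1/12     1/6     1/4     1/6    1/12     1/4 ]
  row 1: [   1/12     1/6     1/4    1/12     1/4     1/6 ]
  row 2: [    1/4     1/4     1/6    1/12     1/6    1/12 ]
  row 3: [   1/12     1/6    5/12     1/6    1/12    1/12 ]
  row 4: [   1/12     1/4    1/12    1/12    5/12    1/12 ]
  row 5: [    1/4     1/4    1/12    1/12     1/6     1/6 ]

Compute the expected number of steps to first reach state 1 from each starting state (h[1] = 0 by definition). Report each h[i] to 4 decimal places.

First-step conditioning: h[1] = 0; for i ≠ 1, h[i] = 1 + Σ_k P[i][k]·h[k].
  h[0] = 1 + 1/12·h[0] + 1/4·h[2] + 1/6·h[3] + 1/12·h[4] + 1/4·h[5]
  h[2] = 1 + 1/4·h[0] + 1/6·h[2] + 1/12·h[3] + 1/6·h[4] + 1/12·h[5]
  h[3] = 1 + 1/12·h[0] + 5/12·h[2] + 1/6·h[3] + 1/12·h[4] + 1/12·h[5]
  h[4] = 1 + 1/12·h[0] + 1/12·h[2] + 1/12·h[3] + 5/12·h[4] + 1/12·h[5]
  h[5] = 1 + 1/4·h[0] + 1/12·h[2] + 1/12·h[3] + 1/6·h[4] + 1/6·h[5]
Solving the 5×5 linear system over states ≠ 1 gives exactly h = [1488/313, 0, 1380/313, 1488/313, 1356/313, 1380/313] (h[1] = 0 is the target).

h = [4.7540, 0.0000, 4.4089, 4.7540, 4.3323, 4.4089]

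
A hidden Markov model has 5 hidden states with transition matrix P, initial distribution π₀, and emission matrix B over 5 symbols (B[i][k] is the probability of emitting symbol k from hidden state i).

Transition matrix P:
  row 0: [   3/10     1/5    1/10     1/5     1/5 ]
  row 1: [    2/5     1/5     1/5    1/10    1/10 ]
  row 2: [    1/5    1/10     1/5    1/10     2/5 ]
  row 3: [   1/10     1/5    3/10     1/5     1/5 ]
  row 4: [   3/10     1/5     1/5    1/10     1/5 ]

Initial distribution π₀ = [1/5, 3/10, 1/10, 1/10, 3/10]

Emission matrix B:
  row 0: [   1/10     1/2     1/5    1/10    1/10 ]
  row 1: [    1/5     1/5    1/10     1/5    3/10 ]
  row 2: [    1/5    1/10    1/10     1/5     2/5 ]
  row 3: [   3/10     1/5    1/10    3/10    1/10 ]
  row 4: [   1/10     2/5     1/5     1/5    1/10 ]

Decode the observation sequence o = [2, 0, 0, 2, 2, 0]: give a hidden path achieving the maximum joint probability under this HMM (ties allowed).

t=0: δ = [4.000e-02, 3.000e-02, 1.000e-02, 1.000e-02, 6.000e-02]  (obs o_0=2)
t=1: δ = [1.800e-03, 2.400e-03, 2.400e-03, 2.400e-03, 1.200e-03]  ψ = [4, 4, 4, 0, 4]  (obs o_1=0)
t=2: δ = [9.600e-05, 9.600e-05, 1.440e-04, 1.440e-04, 9.600e-05]  ψ = [1, 1, 3, 3, 2]  (obs o_2=0)
t=3: δ = [7.680e-06, 2.880e-06, 4.320e-06, 2.880e-06, 1.152e-05]  ψ = [1, 3, 3, 3, 2]  (obs o_3=2)
t=4: δ = [6.912e-07, 2.304e-07, 2.304e-07, 1.536e-07, 4.608e-07]  ψ = [4, 4, 4, 0, 4]  (obs o_4=2)
t=5: δ = [2.074e-08, 2.765e-08, 1.843e-08, 4.147e-08, 1.382e-08]  ψ = [0, 0, 4, 0, 0]  (obs o_5=0)
backtrack: best end state = 3; path = [0, 3, 2, 4, 0, 3]

path = [0, 3, 2, 4, 0, 3]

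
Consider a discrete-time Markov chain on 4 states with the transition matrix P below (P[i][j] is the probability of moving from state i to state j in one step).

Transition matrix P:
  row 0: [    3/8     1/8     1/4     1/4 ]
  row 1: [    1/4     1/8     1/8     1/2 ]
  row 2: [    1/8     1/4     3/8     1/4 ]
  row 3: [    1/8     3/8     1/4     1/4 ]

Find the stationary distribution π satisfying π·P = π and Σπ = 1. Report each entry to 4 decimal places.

π = [0.2056, 0.2336, 0.2523, 0.3084]

Balance equations π_j = Σ_i π_i·P[i][j]:
  π_0 = 3/8·π_0 + 1/4·π_1 + 1/8·π_2 + 1/8·π_3
  π_1 = 1/8·π_0 + 1/8·π_1 + 1/4·π_2 + 3/8·π_3
  π_2 = 1/4·π_0 + 1/8·π_1 + 3/8·π_2 + 1/4·π_3
  normalize: π_0 + π_1 + π_2 + π_3 = 1
Solving the linear system gives exactly π = [22/107, 25/107, 27/107, 33/107].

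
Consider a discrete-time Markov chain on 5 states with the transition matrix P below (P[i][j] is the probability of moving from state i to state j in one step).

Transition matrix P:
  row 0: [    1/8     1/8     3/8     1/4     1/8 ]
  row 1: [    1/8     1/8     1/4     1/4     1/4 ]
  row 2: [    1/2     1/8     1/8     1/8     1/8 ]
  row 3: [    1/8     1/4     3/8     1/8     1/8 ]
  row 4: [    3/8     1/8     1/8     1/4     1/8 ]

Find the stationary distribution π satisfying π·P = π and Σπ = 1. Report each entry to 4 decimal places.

Balance equations π_j = Σ_i π_i·P[i][j]:
  π_0 = 1/8·π_0 + 1/8·π_1 + 1/2·π_2 + 1/8·π_3 + 3/8·π_4
  π_1 = 1/8·π_0 + 1/8·π_1 + 1/8·π_2 + 1/4·π_3 + 1/8·π_4
  π_2 = 3/8·π_0 + 1/4·π_1 + 1/8·π_2 + 3/8·π_3 + 1/8·π_4
  π_3 = 1/4·π_0 + 1/4·π_1 + 1/8·π_2 + 1/8·π_3 + 1/4·π_4
  normalize: π_0 + π_1 + π_2 + π_3 + π_4 = 1
Solving the linear system gives exactly π = [739/2875, 429/2875, 737/2875, 557/2875, 413/2875].

π = [0.2570, 0.1492, 0.2563, 0.1937, 0.1437]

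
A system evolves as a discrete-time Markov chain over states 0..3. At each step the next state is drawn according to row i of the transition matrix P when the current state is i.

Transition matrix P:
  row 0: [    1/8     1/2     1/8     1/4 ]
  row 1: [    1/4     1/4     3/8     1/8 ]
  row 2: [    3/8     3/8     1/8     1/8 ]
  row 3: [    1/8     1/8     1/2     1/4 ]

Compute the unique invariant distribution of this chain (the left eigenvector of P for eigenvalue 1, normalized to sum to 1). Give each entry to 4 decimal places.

π = [0.2328, 0.3201, 0.2711, 0.1761]

Balance equations π_j = Σ_i π_i·P[i][j]:
  π_0 = 1/8·π_0 + 1/4·π_1 + 3/8·π_2 + 1/8·π_3
  π_1 = 1/2·π_0 + 1/4·π_1 + 3/8·π_2 + 1/8·π_3
  π_2 = 1/8·π_0 + 3/8·π_1 + 1/8·π_2 + 1/2·π_3
  normalize: π_0 + π_1 + π_2 + π_3 = 1
Solving the linear system gives exactly π = [152/653, 209/653, 177/653, 115/653].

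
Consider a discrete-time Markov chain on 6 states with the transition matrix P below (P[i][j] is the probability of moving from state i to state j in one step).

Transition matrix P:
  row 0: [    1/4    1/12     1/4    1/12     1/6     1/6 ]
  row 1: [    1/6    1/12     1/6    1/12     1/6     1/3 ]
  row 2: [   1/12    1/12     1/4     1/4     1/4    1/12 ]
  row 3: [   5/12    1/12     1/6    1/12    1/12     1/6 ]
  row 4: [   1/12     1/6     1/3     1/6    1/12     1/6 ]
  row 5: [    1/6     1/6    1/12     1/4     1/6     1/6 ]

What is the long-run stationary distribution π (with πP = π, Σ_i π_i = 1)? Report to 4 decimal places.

π = [0.1917, 0.1104, 0.2127, 0.1598, 0.1579, 0.1673]

Balance equations π_j = Σ_i π_i·P[i][j]:
  π_0 = 1/4·π_0 + 1/6·π_1 + 1/12·π_2 + 5/12·π_3 + 1/12·π_4 + 1/6·π_5
  π_1 = 1/12·π_0 + 1/12·π_1 + 1/12·π_2 + 1/12·π_3 + 1/6·π_4 + 1/6·π_5
  π_2 = 1/4·π_0 + 1/6·π_1 + 1/4·π_2 + 1/6·π_3 + 1/3·π_4 + 1/12·π_5
  π_3 = 1/12·π_0 + 1/12·π_1 + 1/4·π_2 + 1/12·π_3 + 1/6·π_4 + 1/4·π_5
  π_4 = 1/6·π_0 + 1/6·π_1 + 1/4·π_2 + 1/12·π_3 + 1/12·π_4 + 1/6·π_5
  normalize: π_0 + π_1 + π_2 + π_3 + π_4 + π_5 = 1
Solving the linear system gives exactly π = [50976/265895, 839/7597, 56568/265895, 42501/265895, 41989/265895, 44496/265895].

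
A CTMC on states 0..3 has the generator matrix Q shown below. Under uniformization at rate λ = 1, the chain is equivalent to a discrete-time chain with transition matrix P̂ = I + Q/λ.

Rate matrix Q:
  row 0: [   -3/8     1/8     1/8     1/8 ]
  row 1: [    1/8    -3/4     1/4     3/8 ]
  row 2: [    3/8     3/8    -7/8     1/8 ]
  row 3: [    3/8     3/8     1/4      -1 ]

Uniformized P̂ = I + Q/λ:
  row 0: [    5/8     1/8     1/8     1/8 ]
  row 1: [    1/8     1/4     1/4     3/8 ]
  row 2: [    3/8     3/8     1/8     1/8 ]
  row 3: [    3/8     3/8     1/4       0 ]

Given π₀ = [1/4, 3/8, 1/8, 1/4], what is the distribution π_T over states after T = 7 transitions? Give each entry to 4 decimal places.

π = [0.4198, 0.2401, 0.1756, 0.1645]

t=0: π = [0.2500, 0.3750, 0.1250, 0.2500]
t=1: π = [0.3438, 0.2656, 0.2031, 0.1875]
t=2: π = [0.3945, 0.2559, 0.1816, 0.1680]
t=3: π = [0.4097, 0.2444, 0.1780, 0.1680]
t=4: π = [0.4163, 0.2420, 0.1765, 0.1651]
t=5: π = [0.4186, 0.2407, 0.1759, 0.1649]
t=6: π = [0.4195, 0.2403, 0.1757, 0.1646]
t=7: π = [0.4198, 0.2401, 0.1756, 0.1645]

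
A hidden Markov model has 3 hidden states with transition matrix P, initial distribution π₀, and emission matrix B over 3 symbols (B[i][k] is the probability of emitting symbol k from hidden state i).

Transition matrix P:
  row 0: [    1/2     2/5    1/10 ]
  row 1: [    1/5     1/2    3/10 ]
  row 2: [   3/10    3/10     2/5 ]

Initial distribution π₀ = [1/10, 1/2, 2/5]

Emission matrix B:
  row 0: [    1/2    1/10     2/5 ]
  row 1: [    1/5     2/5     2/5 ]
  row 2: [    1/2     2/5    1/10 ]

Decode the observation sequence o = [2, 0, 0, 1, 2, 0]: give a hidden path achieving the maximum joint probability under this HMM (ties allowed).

path = [1, 2, 2, 2, 0, 0]

t=0: δ = [4.000e-02, 2.000e-01, 4.000e-02]  (obs o_0=2)
t=1: δ = [2.000e-02, 2.000e-02, 3.000e-02]  ψ = [1, 1, 1]  (obs o_1=0)
t=2: δ = [5.000e-03, 2.000e-03, 6.000e-03]  ψ = [0, 1, 2]  (obs o_2=0)
t=3: δ = [2.500e-04, 8.000e-04, 9.600e-04]  ψ = [0, 0, 2]  (obs o_3=1)
t=4: δ = [1.152e-04, 1.600e-04, 3.840e-05]  ψ = [2, 1, 2]  (obs o_4=2)
t=5: δ = [2.880e-05, 1.600e-05, 2.400e-05]  ψ = [0, 1, 1]  (obs o_5=0)
backtrack: best end state = 0; path = [1, 2, 2, 2, 0, 0]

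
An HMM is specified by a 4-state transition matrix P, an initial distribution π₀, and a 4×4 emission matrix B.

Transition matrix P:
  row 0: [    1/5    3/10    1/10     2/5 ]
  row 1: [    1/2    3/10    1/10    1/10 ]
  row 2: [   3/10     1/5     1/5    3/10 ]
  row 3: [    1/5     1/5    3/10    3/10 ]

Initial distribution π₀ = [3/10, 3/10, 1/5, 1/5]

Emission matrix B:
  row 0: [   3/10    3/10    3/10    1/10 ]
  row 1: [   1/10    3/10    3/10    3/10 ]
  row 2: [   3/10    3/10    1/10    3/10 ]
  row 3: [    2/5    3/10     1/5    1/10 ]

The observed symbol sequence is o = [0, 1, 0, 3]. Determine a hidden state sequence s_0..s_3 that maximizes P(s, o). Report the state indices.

path = [0, 3, 3, 2]

t=0: δ = [9.000e-02, 3.000e-02, 6.000e-02, 8.000e-02]  (obs o_0=0)
t=1: δ = [5.400e-03, 8.100e-03, 7.200e-03, 1.080e-02]  ψ = [0, 0, 3, 0]  (obs o_1=1)
t=2: δ = [1.215e-03, 2.430e-04, 9.720e-04, 1.296e-03]  ψ = [1, 1, 3, 3]  (obs o_2=0)
t=3: δ = [2.916e-05, 1.094e-04, 1.166e-04, 4.860e-05]  ψ = [2, 0, 3, 0]  (obs o_3=3)
backtrack: best end state = 2; path = [0, 3, 3, 2]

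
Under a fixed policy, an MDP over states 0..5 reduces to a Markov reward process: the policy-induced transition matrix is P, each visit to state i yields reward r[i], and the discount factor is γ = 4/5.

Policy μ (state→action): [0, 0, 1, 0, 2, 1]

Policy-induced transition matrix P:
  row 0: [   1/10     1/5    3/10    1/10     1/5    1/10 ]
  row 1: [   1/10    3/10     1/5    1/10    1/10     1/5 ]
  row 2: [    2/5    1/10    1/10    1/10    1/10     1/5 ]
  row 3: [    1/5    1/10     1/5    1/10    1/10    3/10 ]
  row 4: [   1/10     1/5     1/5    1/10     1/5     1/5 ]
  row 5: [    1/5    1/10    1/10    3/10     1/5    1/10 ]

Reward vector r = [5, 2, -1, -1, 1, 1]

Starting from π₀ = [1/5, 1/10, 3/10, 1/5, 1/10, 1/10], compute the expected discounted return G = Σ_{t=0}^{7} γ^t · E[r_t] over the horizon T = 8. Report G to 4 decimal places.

t=0: π = [0.2000, 0.1000, 0.3000, 0.2000, 0.1000, 0.1000], E[r] = 0.9000, γ^t·E[r] = 0.900000, running G = 0.900000
t=1: π = [0.2200, 0.1500, 0.1800, 0.1200, 0.1400, 0.1900], E[r] = 1.4300, γ^t·E[r] = 1.144000, running G = 2.044000
t=2: π = [0.1850, 0.1660, 0.1850, 0.1380, 0.1550, 0.1710], E[r] = 1.2600, γ^t·E[r] = 0.806400, running G = 2.850400
t=3: π = [0.1864, 0.1672, 0.1829, 0.1342, 0.1511, 0.1782], E[r] = 1.2786, γ^t·E[r] = 0.654643, running G = 3.505043
t=4: π = [0.1861, 0.1672, 0.1825, 0.1356, 0.1516, 0.1770], E[r] = 1.2753, γ^t·E[r] = 0.522359, running G = 4.027402
t=5: π = [0.1860, 0.1672, 0.1827, 0.1354, 0.1515, 0.1773], E[r] = 1.2752, γ^t·E[r] = 0.417849, running G = 4.445251
t=6: π = [0.1861, 0.1672, 0.1826, 0.1355, 0.1515, 0.1772], E[r] = 1.2753, γ^t·E[r] = 0.334318, running G = 4.779569
t=7: π = [0.1860, 0.1672, 0.1826, 0.1354, 0.1515, 0.1772], E[r] = 1.2753, γ^t·E[r] = 0.267441, running G = 5.047009

G = 5.0470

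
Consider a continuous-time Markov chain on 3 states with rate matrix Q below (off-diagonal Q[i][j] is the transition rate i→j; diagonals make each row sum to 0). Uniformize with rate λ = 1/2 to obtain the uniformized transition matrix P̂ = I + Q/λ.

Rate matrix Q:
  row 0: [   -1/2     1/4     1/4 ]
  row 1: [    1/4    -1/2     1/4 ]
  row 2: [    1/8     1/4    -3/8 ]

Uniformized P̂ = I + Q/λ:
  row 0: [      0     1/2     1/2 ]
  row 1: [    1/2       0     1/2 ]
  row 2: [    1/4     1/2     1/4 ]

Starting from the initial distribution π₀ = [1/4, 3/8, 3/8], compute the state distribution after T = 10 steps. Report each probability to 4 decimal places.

π = [0.2666, 0.3334, 0.4000]

t=0: π = [0.2500, 0.3750, 0.3750]
t=1: π = [0.2813, 0.3125, 0.4063]
t=2: π = [0.2578, 0.3438, 0.3984]
t=3: π = [0.2715, 0.3281, 0.4004]
t=4: π = [0.2642, 0.3359, 0.3999]
t=5: π = [0.2679, 0.3320, 0.4000]
t=6: π = [0.2660, 0.3340, 0.4000]
t=7: π = [0.2670, 0.3330, 0.4000]
t=8: π = [0.2665, 0.3335, 0.4000]
t=9: π = [0.2667, 0.3333, 0.4000]
t=10: π = [0.2666, 0.3334, 0.4000]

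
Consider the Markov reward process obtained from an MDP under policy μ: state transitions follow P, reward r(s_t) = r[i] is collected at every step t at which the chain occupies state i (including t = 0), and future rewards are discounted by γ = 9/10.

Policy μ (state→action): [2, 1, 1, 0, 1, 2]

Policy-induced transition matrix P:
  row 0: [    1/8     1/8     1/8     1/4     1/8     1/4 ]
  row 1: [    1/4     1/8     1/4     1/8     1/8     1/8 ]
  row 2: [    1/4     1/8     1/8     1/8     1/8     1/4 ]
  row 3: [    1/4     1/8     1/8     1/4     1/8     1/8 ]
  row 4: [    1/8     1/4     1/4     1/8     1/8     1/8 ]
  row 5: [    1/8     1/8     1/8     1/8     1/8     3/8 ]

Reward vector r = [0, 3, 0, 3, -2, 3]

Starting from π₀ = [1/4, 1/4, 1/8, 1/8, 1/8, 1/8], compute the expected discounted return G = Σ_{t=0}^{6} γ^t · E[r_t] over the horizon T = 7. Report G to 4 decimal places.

G = 6.8896

t=0: π = [0.2500, 0.2500, 0.1250, 0.1250, 0.1250, 0.1250], E[r] = 1.2500, γ^t·E[r] = 1.250000, running G = 1.250000
t=1: π = [0.1875, 0.1406, 0.1719, 0.1719, 0.1250, 0.2031], E[r] = 1.2969, γ^t·E[r] = 1.167188, running G = 2.417188
t=2: π = [0.1855, 0.1406, 0.1582, 0.1699, 0.1250, 0.2207], E[r] = 1.3438, γ^t·E[r] = 1.088438, running G = 3.505625
t=3: π = [0.1836, 0.1406, 0.1582, 0.1694, 0.1250, 0.2231], E[r] = 1.3496, γ^t·E[r] = 0.983865, running G = 4.489490
t=4: π = [0.1835, 0.1406, 0.1582, 0.1691, 0.1250, 0.2235], E[r] = 1.3498, γ^t·E[r] = 0.885599, running G = 5.375089
t=5: π = [0.1835, 0.1406, 0.1582, 0.1691, 0.1250, 0.2236], E[r] = 1.3499, γ^t·E[r] = 0.797107, running G = 6.172196
t=6: π = [0.1835, 0.1406, 0.1582, 0.1691, 0.1250, 0.2236], E[r] = 1.3499, γ^t·E[r] = 0.717405, running G = 6.889601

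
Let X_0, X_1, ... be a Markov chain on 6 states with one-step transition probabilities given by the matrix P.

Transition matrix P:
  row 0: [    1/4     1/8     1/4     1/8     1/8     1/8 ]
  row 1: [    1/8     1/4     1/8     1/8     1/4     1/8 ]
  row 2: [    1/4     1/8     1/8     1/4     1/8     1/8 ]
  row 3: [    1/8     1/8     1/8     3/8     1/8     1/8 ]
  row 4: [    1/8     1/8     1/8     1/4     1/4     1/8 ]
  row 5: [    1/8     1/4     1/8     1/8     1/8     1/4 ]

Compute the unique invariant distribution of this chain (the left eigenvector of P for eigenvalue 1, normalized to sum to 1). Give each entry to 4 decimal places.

π = [0.1636, 0.1633, 0.1455, 0.2186, 0.1662, 0.1429]

Balance equations π_j = Σ_i π_i·P[i][j]:
  π_0 = 1/4·π_0 + 1/8·π_1 + 1/4·π_2 + 1/8·π_3 + 1/8·π_4 + 1/8·π_5
  π_1 = 1/8·π_0 + 1/4·π_1 + 1/8·π_2 + 1/8·π_3 + 1/8·π_4 + 1/4·π_5
  π_2 = 1/4·π_0 + 1/8·π_1 + 1/8·π_2 + 1/8·π_3 + 1/8·π_4 + 1/8·π_5
  π_3 = 1/8·π_0 + 1/8·π_1 + 1/4·π_2 + 3/8·π_3 + 1/4·π_4 + 1/8·π_5
  π_4 = 1/8·π_0 + 1/4·π_1 + 1/8·π_2 + 1/8·π_3 + 1/4·π_4 + 1/8·π_5
  normalize: π_0 + π_1 + π_2 + π_3 + π_4 + π_5 = 1
Solving the linear system gives exactly π = [9/55, 8/49, 8/55, 4124/18865, 57/343, 1/7].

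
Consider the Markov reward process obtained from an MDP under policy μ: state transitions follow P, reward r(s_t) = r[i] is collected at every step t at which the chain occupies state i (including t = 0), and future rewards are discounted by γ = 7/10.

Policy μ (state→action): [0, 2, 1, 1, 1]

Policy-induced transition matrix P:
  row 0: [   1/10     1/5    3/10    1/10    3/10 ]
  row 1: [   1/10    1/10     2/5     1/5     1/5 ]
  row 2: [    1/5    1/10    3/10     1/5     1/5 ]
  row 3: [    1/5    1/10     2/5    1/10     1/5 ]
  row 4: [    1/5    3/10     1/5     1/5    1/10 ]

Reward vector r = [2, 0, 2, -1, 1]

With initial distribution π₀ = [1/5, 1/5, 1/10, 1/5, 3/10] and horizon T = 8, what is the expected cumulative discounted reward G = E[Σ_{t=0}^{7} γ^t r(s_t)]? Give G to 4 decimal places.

G = 2.8072

t=0: π = [0.2000, 0.2000, 0.1000, 0.2000, 0.3000], E[r] = 0.7000, γ^t·E[r] = 0.700000, running G = 0.700000
t=1: π = [0.1600, 0.1800, 0.3100, 0.1600, 0.1900], E[r] = 0.9700, γ^t·E[r] = 0.679000, running G = 1.379000
t=2: π = [0.1660, 0.1540, 0.3150, 0.1680, 0.1970], E[r] = 0.9910, γ^t·E[r] = 0.485590, running G = 1.864590
t=3: π = [0.1680, 0.1560, 0.3125, 0.1666, 0.1969], E[r] = 0.9913, γ^t·E[r] = 0.340016, running G = 2.204606
t=4: π = [0.1676, 0.1562, 0.3126, 0.1665, 0.1971], E[r] = 0.9909, γ^t·E[r] = 0.237917, running G = 2.442523
t=5: π = [0.1676, 0.1562, 0.3126, 0.1666, 0.1970], E[r] = 0.9908, γ^t·E[r] = 0.166529, running G = 2.609052
t=6: π = [0.1676, 0.1562, 0.3126, 0.1666, 0.1971], E[r] = 0.9909, γ^t·E[r] = 0.116574, running G = 2.725626
t=7: π = [0.1676, 0.1562, 0.3126, 0.1666, 0.1971], E[r] = 0.9909, γ^t·E[r] = 0.081601, running G = 2.807227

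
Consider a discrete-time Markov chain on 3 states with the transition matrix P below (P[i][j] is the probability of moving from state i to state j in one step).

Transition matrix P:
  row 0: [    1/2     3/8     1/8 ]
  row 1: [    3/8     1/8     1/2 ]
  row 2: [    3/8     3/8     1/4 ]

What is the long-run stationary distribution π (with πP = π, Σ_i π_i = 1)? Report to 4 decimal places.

Balance equations π_j = Σ_i π_i·P[i][j]:
  π_0 = 1/2·π_0 + 3/8·π_1 + 3/8·π_2
  π_1 = 3/8·π_0 + 1/8·π_1 + 3/8·π_2
  normalize: π_0 + π_1 + π_2 = 1
Solving the linear system gives exactly π = [3/7, 3/10, 19/70].

π = [0.4286, 0.3000, 0.2714]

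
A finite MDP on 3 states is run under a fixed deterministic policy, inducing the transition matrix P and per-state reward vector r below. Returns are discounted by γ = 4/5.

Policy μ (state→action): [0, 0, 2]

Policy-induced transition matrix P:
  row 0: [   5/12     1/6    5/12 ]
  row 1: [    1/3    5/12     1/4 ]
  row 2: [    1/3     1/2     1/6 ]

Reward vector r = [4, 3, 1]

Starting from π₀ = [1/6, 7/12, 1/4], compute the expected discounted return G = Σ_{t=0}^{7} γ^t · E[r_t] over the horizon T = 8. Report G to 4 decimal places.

G = 11.5210

t=0: π = [0.1667, 0.5833, 0.2500], E[r] = 2.6667, γ^t·E[r] = 2.666667, running G = 2.666667
t=1: π = [0.3472, 0.3958, 0.2569], E[r] = 2.8333, γ^t·E[r] = 2.266667, running G = 4.933333
t=2: π = [0.3623, 0.3513, 0.2865], E[r] = 2.7894, γ^t·E[r] = 1.785185, running G = 6.718519
t=3: π = [0.3635, 0.3500, 0.2865], E[r] = 2.7905, γ^t·E[r] = 1.428741, running G = 8.147259
t=4: π = [0.3636, 0.3497, 0.2867], E[r] = 2.7902, γ^t·E[r] = 1.142867, running G = 9.290127
t=5: π = [0.3636, 0.3497, 0.2867], E[r] = 2.7902, γ^t·E[r] = 0.914297, running G = 10.204423
t=6: π = [0.3636, 0.3497, 0.2867], E[r] = 2.7902, γ^t·E[r] = 0.731437, running G = 10.935860
t=7: π = [0.3636, 0.3497, 0.2867], E[r] = 2.7902, γ^t·E[r] = 0.585149, running G = 11.521010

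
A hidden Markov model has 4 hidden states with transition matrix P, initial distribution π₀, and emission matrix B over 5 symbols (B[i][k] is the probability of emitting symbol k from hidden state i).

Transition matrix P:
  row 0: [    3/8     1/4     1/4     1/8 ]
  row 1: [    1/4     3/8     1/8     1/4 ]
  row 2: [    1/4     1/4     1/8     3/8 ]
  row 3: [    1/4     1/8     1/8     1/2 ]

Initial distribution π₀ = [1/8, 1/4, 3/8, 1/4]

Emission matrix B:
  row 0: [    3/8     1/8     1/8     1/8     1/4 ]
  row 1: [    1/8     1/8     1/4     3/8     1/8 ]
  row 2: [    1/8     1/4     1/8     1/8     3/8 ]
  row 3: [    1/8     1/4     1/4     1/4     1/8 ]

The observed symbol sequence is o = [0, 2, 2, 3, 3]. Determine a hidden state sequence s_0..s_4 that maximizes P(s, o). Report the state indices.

t=0: δ = [4.688e-02, 3.125e-02, 4.688e-02, 3.125e-02]  (obs o_0=0)
t=1: δ = [2.197e-03, 2.930e-03, 1.465e-03, 4.395e-03]  ψ = [0, 0, 0, 2]  (obs o_1=2)
t=2: δ = [1.373e-04, 2.747e-04, 6.866e-05, 5.493e-04]  ψ = [3, 1, 0, 3]  (obs o_2=2)
t=3: δ = [1.717e-05, 3.862e-05, 8.583e-06, 6.866e-05]  ψ = [3, 1, 3, 3]  (obs o_3=3)
t=4: δ = [2.146e-06, 5.431e-06, 1.073e-06, 8.583e-06]  ψ = [3, 1, 3, 3]  (obs o_4=3)
backtrack: best end state = 3; path = [2, 3, 3, 3, 3]

path = [2, 3, 3, 3, 3]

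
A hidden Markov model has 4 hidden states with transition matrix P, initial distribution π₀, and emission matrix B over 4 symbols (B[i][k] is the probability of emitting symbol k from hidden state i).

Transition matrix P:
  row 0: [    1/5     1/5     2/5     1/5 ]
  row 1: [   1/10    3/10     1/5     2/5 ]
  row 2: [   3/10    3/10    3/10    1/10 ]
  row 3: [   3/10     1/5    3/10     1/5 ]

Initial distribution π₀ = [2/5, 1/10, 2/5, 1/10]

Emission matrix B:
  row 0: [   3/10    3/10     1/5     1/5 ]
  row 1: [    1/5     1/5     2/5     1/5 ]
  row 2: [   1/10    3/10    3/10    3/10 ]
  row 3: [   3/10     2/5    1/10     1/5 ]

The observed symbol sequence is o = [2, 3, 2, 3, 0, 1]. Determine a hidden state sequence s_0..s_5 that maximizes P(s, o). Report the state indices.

t=0: δ = [8.000e-02, 4.000e-02, 1.200e-01, 1.000e-02]  (obs o_0=2)
t=1: δ = [7.200e-03, 7.200e-03, 1.080e-02, 3.200e-03]  ψ = [2, 2, 2, 0]  (obs o_1=3)
t=2: δ = [6.480e-04, 1.296e-03, 9.720e-04, 2.880e-04]  ψ = [2, 2, 2, 1]  (obs o_2=2)
t=3: δ = [5.832e-05, 7.776e-05, 8.748e-05, 1.037e-04]  ψ = [2, 1, 2, 1]  (obs o_3=3)
t=4: δ = [9.331e-06, 5.249e-06, 3.110e-06, 9.331e-06]  ψ = [3, 2, 3, 1]  (obs o_4=0)
t=5: δ = [8.398e-07, 3.732e-07, 1.120e-06, 8.398e-07]  ψ = [3, 0, 0, 1]  (obs o_5=1)
backtrack: best end state = 2; path = [2, 2, 1, 3, 0, 2]

path = [2, 2, 1, 3, 0, 2]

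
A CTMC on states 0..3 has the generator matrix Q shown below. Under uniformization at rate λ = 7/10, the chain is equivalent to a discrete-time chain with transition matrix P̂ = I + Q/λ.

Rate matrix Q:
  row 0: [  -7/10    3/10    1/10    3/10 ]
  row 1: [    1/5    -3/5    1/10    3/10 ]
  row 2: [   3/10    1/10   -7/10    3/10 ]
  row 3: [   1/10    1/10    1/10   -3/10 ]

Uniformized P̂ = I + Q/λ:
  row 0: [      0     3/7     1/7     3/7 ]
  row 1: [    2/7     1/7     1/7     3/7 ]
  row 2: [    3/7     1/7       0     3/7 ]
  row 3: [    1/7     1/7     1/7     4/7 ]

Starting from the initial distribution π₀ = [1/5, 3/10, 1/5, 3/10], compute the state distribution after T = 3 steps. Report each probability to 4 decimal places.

π = [0.1834, 0.1924, 0.1248, 0.4994]

t=0: π = [0.2000, 0.3000, 0.2000, 0.3000]
t=1: π = [0.2143, 0.2000, 0.1143, 0.4714]
t=2: π = [0.1735, 0.2041, 0.1265, 0.4959]
t=3: π = [0.1834, 0.1924, 0.1248, 0.4994]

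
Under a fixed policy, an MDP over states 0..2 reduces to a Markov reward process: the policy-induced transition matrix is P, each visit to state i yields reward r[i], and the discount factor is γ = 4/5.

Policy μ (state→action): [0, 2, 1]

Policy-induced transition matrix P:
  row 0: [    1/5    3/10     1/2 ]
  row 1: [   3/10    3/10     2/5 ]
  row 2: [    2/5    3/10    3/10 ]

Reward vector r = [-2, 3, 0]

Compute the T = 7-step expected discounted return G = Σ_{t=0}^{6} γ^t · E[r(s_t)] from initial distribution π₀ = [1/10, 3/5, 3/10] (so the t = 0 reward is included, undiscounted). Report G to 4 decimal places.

G = 2.4201

t=0: π = [0.1000, 0.6000, 0.3000], E[r] = 1.6000, γ^t·E[r] = 1.600000, running G = 1.600000
t=1: π = [0.3200, 0.3000, 0.3800], E[r] = 0.2600, γ^t·E[r] = 0.208000, running G = 1.808000
t=2: π = [0.3060, 0.3000, 0.3940], E[r] = 0.2880, γ^t·E[r] = 0.184320, running G = 1.992320
t=3: π = [0.3088, 0.3000, 0.3912], E[r] = 0.2824, γ^t·E[r] = 0.144589, running G = 2.136909
t=4: π = [0.3082, 0.3000, 0.3918], E[r] = 0.2835, γ^t·E[r] = 0.116130, running G = 2.253039
t=5: π = [0.3084, 0.3000, 0.3916], E[r] = 0.2833, γ^t·E[r] = 0.092830, running G = 2.345869
t=6: π = [0.3083, 0.3000, 0.3917], E[r] = 0.2833, γ^t·E[r] = 0.074276, running G = 2.420145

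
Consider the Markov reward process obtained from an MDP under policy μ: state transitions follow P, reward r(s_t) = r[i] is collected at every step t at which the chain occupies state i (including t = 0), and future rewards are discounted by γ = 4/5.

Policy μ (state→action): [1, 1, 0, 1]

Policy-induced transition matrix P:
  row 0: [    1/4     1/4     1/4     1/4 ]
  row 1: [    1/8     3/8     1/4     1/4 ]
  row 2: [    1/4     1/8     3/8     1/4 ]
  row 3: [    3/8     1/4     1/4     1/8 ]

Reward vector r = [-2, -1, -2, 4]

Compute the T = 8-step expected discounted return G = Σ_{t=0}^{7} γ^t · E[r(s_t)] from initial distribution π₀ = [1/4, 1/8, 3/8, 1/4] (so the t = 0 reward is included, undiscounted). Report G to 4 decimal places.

G = -1.7478

t=0: π = [0.2500, 0.1250, 0.3750, 0.2500], E[r] = -0.3750, γ^t·E[r] = -0.375000, running G = -0.375000
t=1: π = [0.2656, 0.2188, 0.2969, 0.2188], E[r] = -0.4688, γ^t·E[r] = -0.375000, running G = -0.750000
t=2: π = [0.2500, 0.2402, 0.2871, 0.2227], E[r] = -0.4238, γ^t·E[r] = -0.271250, running G = -1.021250
t=3: π = [0.2478, 0.2441, 0.2859, 0.2222], E[r] = -0.4229, γ^t·E[r] = -0.216500, running G = -1.237750
t=4: π = [0.2473, 0.2448, 0.2857, 0.2222], E[r] = -0.4218, γ^t·E[r] = -0.172788, running G = -1.410538
t=5: π = [0.2472, 0.2449, 0.2857, 0.2222], E[r] = -0.4218, γ^t·E[r] = -0.138213, running G = -1.548750
t=6: π = [0.2472, 0.2449, 0.2857, 0.2222], E[r] = -0.4218, γ^t·E[r] = -0.110565, running G = -1.659315
t=7: π = [0.2472, 0.2449, 0.2857, 0.2222], E[r] = -0.4218, γ^t·E[r] = -0.088451, running G = -1.747766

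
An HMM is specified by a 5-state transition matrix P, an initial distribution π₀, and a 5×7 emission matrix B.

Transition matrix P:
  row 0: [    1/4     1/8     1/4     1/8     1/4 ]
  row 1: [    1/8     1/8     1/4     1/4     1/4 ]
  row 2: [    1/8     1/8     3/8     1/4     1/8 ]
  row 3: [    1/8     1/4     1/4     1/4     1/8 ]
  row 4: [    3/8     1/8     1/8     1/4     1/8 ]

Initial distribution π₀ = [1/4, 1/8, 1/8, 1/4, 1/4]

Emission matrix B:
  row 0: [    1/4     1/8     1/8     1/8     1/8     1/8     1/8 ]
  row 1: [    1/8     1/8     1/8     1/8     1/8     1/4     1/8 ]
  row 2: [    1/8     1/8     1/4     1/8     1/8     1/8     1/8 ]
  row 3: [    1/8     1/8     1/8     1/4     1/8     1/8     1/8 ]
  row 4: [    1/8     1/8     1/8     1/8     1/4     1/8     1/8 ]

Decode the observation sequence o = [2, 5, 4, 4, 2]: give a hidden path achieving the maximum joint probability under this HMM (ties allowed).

t=0: δ = [3.125e-02, 1.562e-02, 3.125e-02, 3.125e-02, 3.125e-02]  (obs o_0=2)
t=1: δ = [1.465e-03, 1.953e-03, 1.465e-03, 9.766e-04, 9.766e-04]  ψ = [4, 3, 2, 2, 0]  (obs o_1=5)
t=2: δ = [4.578e-05, 3.052e-05, 6.866e-05, 6.104e-05, 1.221e-04]  ψ = [0, 1, 2, 1, 1]  (obs o_2=4)
t=3: δ = [5.722e-06, 1.907e-06, 3.219e-06, 3.815e-06, 3.815e-06]  ψ = [4, 3, 2, 4, 4]  (obs o_3=4)
t=4: δ = [1.788e-07, 1.192e-07, 3.576e-07, 1.192e-07, 1.788e-07]  ψ = [0, 3, 0, 3, 0]  (obs o_4=2)
backtrack: best end state = 2; path = [3, 1, 4, 0, 2]

path = [3, 1, 4, 0, 2]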